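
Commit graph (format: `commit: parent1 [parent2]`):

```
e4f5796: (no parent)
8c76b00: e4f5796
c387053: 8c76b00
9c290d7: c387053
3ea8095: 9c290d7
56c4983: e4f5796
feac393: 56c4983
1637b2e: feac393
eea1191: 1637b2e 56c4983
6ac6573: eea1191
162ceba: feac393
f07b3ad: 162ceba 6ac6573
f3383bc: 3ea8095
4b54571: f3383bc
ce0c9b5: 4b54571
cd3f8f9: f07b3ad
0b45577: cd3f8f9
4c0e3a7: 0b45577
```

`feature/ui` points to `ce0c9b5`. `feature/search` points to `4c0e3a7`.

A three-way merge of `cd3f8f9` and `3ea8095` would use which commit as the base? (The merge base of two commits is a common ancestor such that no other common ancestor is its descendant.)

e4f5796

Ancestors of cd3f8f9: {162ceba, 1637b2e, 56c4983, 6ac6573, cd3f8f9, e4f5796, eea1191, f07b3ad, feac393}.
Ancestors of 3ea8095: {3ea8095, 8c76b00, 9c290d7, c387053, e4f5796}.
Common ancestors: {e4f5796}.
The only common ancestor is e4f5796, so it is the merge base.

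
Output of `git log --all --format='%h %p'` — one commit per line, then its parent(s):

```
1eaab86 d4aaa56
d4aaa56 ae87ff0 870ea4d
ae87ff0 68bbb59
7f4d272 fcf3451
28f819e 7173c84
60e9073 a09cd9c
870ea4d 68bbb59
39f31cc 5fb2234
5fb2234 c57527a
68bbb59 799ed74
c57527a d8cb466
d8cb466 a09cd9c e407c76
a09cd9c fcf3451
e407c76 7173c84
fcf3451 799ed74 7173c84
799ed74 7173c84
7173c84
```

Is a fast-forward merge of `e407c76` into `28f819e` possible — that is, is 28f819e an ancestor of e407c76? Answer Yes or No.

A fast-forward from 28f819e to e407c76 is possible iff 28f819e is an ancestor of e407c76.
Ancestors of e407c76: {7173c84, e407c76}.
28f819e is not among them, so fast-forward is not possible.

No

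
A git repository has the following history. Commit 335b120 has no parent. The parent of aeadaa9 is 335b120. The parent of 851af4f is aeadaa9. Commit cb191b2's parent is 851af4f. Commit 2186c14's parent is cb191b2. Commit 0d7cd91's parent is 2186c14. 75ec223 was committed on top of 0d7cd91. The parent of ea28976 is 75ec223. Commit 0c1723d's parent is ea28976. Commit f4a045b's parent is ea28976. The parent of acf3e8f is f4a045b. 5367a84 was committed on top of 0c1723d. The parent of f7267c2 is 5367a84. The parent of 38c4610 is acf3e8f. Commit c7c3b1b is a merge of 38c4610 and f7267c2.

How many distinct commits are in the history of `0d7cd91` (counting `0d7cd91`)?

6

Walking parent pointers from 0d7cd91: reachable set = {0d7cd91, 2186c14, 335b120, 851af4f, aeadaa9, cb191b2}.
That is 6 commits.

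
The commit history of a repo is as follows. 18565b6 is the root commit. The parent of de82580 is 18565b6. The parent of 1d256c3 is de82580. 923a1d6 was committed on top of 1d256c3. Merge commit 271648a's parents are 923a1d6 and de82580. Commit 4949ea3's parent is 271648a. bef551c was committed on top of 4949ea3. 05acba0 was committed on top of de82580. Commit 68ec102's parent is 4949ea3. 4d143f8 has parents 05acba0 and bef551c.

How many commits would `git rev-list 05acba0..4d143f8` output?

6

Reachable from 4d143f8: {05acba0, 18565b6, 1d256c3, 271648a, 4949ea3, 4d143f8, 923a1d6, bef551c, de82580}.
Reachable from 05acba0: {05acba0, 18565b6, de82580}.
In 4d143f8's history but not 05acba0's: {1d256c3, 271648a, 4949ea3, 4d143f8, 923a1d6, bef551c} — 6 commits.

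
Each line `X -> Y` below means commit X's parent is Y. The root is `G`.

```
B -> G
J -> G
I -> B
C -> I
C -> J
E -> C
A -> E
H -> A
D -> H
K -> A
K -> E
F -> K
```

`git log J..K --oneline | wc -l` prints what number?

6

Reachable from K: {A, B, C, E, G, I, J, K}.
Reachable from J: {G, J}.
In K's history but not J's: {A, B, C, E, I, K} — 6 commits.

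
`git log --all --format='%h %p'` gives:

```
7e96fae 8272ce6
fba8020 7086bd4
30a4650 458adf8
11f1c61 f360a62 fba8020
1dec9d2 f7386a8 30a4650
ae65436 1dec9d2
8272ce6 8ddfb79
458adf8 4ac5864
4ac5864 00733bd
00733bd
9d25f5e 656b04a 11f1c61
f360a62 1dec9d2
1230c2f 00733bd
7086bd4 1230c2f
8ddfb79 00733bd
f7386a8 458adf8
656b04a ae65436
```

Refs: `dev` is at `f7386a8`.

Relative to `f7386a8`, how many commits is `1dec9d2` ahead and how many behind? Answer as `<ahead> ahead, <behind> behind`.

Reachable from 1dec9d2: {00733bd, 1dec9d2, 30a4650, 458adf8, 4ac5864, f7386a8}.
Reachable from f7386a8: {00733bd, 458adf8, 4ac5864, f7386a8}.
Only in 1dec9d2's history (ahead): {1dec9d2, 30a4650} — 2.
Only in f7386a8's history (behind): {} — 0.

2 ahead, 0 behind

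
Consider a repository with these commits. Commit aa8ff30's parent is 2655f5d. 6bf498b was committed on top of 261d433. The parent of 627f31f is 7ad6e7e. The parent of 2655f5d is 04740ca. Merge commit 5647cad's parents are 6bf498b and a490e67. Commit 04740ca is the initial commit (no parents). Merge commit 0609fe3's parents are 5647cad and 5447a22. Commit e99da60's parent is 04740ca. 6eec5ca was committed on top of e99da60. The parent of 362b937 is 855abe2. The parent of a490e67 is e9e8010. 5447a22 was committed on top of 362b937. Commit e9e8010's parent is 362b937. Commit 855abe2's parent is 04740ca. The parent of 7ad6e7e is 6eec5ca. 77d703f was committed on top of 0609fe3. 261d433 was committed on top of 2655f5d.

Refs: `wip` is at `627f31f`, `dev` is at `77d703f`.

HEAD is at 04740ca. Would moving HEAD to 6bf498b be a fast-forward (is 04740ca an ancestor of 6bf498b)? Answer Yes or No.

Yes

A fast-forward from 04740ca to 6bf498b is possible iff 04740ca is an ancestor of 6bf498b.
Ancestors of 6bf498b: {04740ca, 261d433, 2655f5d, 6bf498b}.
04740ca is among them, so fast-forward is possible.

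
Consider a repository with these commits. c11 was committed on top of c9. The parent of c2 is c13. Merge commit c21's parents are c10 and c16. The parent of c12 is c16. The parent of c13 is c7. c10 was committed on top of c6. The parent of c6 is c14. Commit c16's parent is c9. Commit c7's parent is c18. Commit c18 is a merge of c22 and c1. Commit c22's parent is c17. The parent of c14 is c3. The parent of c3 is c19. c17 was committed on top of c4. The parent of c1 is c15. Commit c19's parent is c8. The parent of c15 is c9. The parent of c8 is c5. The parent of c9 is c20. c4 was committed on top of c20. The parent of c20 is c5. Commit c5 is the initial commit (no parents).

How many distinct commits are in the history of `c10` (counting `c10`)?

7

Walking parent pointers from c10: reachable set = {c10, c14, c19, c3, c5, c6, c8}.
That is 7 commits.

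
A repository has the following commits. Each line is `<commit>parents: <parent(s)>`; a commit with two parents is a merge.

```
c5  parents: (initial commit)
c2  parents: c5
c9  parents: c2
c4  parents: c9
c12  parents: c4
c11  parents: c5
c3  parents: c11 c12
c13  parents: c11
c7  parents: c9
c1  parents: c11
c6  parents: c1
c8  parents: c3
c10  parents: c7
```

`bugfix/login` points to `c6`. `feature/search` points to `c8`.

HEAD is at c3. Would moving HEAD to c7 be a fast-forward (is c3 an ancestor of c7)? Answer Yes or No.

No

A fast-forward from c3 to c7 is possible iff c3 is an ancestor of c7.
Ancestors of c7: {c2, c5, c7, c9}.
c3 is not among them, so fast-forward is not possible.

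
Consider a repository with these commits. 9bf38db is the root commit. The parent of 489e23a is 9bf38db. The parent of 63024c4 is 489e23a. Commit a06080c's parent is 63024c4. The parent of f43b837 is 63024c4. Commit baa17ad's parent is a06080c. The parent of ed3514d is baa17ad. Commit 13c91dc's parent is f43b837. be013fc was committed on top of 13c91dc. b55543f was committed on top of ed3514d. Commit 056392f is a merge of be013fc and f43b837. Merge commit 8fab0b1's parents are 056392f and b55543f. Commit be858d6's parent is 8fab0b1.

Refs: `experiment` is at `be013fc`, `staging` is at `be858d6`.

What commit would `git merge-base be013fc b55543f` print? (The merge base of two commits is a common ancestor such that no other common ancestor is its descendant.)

63024c4

Ancestors of be013fc: {13c91dc, 489e23a, 63024c4, 9bf38db, be013fc, f43b837}.
Ancestors of b55543f: {489e23a, 63024c4, 9bf38db, a06080c, b55543f, baa17ad, ed3514d}.
Common ancestors: {489e23a, 63024c4, 9bf38db}.
Among these, 63024c4 is not an ancestor of any other common ancestor — it is the merge base.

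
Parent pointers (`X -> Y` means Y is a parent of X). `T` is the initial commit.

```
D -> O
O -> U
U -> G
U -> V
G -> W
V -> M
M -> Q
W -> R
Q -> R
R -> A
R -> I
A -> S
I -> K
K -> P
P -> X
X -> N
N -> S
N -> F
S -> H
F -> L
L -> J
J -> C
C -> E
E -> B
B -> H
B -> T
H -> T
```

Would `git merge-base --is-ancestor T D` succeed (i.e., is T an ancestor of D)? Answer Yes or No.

Yes

Ancestors of D (commits reachable by following parents): {A, B, C, D, E, F, G, H, I, J, K, L, M, N, O, P, Q, R, S, T, U, V, W, X}.
T is in that set, so it is an ancestor of D.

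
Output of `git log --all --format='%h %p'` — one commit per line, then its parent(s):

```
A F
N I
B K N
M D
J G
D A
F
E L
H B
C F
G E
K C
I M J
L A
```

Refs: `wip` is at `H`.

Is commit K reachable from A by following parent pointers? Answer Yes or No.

Ancestors of A: {A, F}.
K is not in that set, so it is not an ancestor of A.

No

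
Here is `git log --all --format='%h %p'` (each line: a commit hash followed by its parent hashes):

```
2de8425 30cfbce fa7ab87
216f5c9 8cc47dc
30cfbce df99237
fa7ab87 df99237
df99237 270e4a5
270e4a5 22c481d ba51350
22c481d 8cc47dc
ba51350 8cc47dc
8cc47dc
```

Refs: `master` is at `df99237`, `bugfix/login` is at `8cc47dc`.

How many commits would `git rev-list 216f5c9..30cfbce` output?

Reachable from 30cfbce: {22c481d, 270e4a5, 30cfbce, 8cc47dc, ba51350, df99237}.
Reachable from 216f5c9: {216f5c9, 8cc47dc}.
In 30cfbce's history but not 216f5c9's: {22c481d, 270e4a5, 30cfbce, ba51350, df99237} — 5 commits.

5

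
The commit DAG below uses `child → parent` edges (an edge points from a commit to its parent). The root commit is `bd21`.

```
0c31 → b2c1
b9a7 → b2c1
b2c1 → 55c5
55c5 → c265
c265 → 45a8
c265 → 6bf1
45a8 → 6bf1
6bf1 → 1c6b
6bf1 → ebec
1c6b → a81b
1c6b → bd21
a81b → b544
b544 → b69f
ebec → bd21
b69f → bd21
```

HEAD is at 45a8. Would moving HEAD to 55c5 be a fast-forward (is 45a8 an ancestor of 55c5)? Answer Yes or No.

A fast-forward from 45a8 to 55c5 is possible iff 45a8 is an ancestor of 55c5.
Ancestors of 55c5: {1c6b, 45a8, 55c5, 6bf1, a81b, b544, b69f, bd21, c265, ebec}.
45a8 is among them, so fast-forward is possible.

Yes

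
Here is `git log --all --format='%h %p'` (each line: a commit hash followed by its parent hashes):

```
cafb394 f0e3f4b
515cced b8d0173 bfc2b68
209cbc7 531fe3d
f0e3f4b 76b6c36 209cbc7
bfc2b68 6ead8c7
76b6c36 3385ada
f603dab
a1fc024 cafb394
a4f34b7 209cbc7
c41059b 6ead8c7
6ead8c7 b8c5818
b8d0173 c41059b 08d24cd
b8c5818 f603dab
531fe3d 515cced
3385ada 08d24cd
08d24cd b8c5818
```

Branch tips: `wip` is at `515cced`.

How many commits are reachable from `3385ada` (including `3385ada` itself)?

4

Walking parent pointers from 3385ada: reachable set = {08d24cd, 3385ada, b8c5818, f603dab}.
That is 4 commits.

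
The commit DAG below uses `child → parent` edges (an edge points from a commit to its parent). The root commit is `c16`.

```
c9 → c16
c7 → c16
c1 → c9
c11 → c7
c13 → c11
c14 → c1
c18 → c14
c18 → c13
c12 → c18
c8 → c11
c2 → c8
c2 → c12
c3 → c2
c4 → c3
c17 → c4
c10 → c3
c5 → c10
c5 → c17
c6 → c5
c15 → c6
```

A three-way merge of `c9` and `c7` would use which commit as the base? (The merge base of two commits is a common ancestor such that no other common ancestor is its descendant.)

Ancestors of c9: {c16, c9}.
Ancestors of c7: {c16, c7}.
Common ancestors: {c16}.
The only common ancestor is c16, so it is the merge base.

c16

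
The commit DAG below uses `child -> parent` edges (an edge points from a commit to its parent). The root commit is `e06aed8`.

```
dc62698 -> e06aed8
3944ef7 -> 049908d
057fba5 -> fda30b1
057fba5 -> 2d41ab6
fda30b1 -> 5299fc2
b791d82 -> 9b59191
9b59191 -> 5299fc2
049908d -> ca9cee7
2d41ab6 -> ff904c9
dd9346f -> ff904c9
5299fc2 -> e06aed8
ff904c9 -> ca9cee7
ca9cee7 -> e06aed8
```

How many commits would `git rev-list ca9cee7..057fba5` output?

5

Reachable from 057fba5: {057fba5, 2d41ab6, 5299fc2, ca9cee7, e06aed8, fda30b1, ff904c9}.
Reachable from ca9cee7: {ca9cee7, e06aed8}.
In 057fba5's history but not ca9cee7's: {057fba5, 2d41ab6, 5299fc2, fda30b1, ff904c9} — 5 commits.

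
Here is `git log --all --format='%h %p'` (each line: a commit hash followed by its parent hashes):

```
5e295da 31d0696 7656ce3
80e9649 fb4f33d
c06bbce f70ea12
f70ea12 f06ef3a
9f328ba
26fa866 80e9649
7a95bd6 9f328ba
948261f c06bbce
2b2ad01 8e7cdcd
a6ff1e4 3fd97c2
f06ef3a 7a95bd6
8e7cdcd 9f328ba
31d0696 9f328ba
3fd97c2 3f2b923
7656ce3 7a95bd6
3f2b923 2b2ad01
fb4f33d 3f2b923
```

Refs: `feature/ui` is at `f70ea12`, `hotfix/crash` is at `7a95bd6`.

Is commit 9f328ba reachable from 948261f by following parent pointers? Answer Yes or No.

Ancestors of 948261f (commits reachable by following parents): {7a95bd6, 948261f, 9f328ba, c06bbce, f06ef3a, f70ea12}.
9f328ba is in that set, so it is an ancestor of 948261f.

Yes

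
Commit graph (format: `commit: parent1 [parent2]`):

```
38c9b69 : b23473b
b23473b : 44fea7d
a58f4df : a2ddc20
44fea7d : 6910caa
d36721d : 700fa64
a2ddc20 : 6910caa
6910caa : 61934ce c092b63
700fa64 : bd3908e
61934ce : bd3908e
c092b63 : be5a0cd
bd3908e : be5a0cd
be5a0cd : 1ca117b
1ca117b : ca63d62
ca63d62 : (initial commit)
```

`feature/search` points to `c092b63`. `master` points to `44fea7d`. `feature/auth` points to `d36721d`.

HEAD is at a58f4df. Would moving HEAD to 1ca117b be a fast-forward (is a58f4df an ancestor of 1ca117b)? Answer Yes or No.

A fast-forward from a58f4df to 1ca117b is possible iff a58f4df is an ancestor of 1ca117b.
Ancestors of 1ca117b: {1ca117b, ca63d62}.
a58f4df is not among them, so fast-forward is not possible.

No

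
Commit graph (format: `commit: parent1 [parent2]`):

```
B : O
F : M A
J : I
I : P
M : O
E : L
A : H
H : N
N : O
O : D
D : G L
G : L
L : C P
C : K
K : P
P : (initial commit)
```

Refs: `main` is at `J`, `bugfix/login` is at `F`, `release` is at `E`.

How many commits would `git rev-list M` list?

8

Walking parent pointers from M: reachable set = {C, D, G, K, L, M, O, P}.
That is 8 commits.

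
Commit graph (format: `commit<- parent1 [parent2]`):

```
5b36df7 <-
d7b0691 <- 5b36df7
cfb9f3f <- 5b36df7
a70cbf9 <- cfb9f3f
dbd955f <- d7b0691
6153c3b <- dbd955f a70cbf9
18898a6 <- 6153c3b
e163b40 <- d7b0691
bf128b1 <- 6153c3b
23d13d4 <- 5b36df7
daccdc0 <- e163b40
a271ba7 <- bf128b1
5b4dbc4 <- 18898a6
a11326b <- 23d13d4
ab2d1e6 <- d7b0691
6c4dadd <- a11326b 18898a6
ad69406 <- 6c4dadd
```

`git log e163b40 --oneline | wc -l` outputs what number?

Walking parent pointers from e163b40: reachable set = {5b36df7, d7b0691, e163b40}.
That is 3 commits.

3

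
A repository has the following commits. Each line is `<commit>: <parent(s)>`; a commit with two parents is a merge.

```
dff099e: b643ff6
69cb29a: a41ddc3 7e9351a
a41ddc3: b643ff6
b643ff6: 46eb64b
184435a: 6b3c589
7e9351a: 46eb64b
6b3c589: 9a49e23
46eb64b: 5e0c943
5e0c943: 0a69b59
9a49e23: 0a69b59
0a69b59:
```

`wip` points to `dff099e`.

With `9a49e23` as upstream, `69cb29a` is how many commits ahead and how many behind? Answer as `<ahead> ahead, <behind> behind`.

6 ahead, 1 behind

Reachable from 69cb29a: {0a69b59, 46eb64b, 5e0c943, 69cb29a, 7e9351a, a41ddc3, b643ff6}.
Reachable from 9a49e23: {0a69b59, 9a49e23}.
Only in 69cb29a's history (ahead): {46eb64b, 5e0c943, 69cb29a, 7e9351a, a41ddc3, b643ff6} — 6.
Only in 9a49e23's history (behind): {9a49e23} — 1.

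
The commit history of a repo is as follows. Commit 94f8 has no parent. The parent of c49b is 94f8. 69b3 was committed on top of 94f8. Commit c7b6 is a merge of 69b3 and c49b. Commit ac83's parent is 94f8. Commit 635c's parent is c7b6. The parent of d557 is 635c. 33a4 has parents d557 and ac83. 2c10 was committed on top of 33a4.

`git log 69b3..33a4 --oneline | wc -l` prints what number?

6

Reachable from 33a4: {33a4, 635c, 69b3, 94f8, ac83, c49b, c7b6, d557}.
Reachable from 69b3: {69b3, 94f8}.
In 33a4's history but not 69b3's: {33a4, 635c, ac83, c49b, c7b6, d557} — 6 commits.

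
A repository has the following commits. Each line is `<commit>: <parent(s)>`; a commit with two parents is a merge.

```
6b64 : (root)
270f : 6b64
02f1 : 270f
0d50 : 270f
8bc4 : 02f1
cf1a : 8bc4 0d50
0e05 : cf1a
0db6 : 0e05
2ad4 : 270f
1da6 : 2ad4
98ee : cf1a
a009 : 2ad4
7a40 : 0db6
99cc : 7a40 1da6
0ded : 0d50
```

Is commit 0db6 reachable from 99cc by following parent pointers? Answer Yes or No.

Yes

Ancestors of 99cc (commits reachable by following parents): {02f1, 0d50, 0db6, 0e05, 1da6, 270f, 2ad4, 6b64, 7a40, 8bc4, 99cc, cf1a}.
0db6 is in that set, so it is an ancestor of 99cc.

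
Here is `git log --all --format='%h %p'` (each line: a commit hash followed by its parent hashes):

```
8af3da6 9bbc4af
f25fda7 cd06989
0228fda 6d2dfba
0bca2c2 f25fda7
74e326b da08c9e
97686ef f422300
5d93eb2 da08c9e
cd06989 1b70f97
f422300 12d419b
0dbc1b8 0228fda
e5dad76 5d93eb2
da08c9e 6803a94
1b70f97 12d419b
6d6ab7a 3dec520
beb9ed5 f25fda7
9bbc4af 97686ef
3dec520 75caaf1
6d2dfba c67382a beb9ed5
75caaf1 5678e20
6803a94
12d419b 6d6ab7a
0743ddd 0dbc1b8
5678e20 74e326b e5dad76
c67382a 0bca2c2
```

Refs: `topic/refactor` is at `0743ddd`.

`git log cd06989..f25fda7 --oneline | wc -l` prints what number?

1

Reachable from f25fda7: {12d419b, 1b70f97, 3dec520, 5678e20, 5d93eb2, 6803a94, 6d6ab7a, 74e326b, 75caaf1, cd06989, da08c9e, e5dad76, f25fda7}.
Reachable from cd06989: {12d419b, 1b70f97, 3dec520, 5678e20, 5d93eb2, 6803a94, 6d6ab7a, 74e326b, 75caaf1, cd06989, da08c9e, e5dad76}.
In f25fda7's history but not cd06989's: {f25fda7} — 1 commit.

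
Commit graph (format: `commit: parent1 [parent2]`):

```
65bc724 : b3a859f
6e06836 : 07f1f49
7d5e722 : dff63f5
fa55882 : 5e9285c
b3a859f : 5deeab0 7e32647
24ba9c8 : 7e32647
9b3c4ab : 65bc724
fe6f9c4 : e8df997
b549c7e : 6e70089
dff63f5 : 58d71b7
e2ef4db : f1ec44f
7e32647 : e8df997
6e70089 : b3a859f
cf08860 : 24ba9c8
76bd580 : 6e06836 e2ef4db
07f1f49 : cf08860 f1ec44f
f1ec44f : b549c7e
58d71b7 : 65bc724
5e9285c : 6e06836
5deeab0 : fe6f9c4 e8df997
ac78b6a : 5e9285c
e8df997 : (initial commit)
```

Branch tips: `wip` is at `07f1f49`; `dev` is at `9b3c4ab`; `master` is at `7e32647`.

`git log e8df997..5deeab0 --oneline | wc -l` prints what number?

2

Reachable from 5deeab0: {5deeab0, e8df997, fe6f9c4}.
Reachable from e8df997: {e8df997}.
In 5deeab0's history but not e8df997's: {5deeab0, fe6f9c4} — 2 commits.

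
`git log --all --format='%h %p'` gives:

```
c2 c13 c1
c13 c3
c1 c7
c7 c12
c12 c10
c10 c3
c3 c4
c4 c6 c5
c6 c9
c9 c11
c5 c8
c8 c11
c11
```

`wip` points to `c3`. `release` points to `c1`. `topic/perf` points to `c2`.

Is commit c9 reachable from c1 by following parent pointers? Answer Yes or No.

Ancestors of c1 (commits reachable by following parents): {c1, c10, c11, c12, c3, c4, c5, c6, c7, c8, c9}.
c9 is in that set, so it is an ancestor of c1.

Yes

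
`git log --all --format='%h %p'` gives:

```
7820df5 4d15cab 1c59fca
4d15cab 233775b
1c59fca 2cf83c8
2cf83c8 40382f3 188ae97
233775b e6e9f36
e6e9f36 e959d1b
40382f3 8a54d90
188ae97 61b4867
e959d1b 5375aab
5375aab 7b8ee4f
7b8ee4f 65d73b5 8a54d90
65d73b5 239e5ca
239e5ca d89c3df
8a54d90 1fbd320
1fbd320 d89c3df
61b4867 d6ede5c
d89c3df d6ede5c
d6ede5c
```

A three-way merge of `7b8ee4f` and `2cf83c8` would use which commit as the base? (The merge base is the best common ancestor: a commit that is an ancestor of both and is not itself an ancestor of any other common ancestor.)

Ancestors of 7b8ee4f: {1fbd320, 239e5ca, 65d73b5, 7b8ee4f, 8a54d90, d6ede5c, d89c3df}.
Ancestors of 2cf83c8: {188ae97, 1fbd320, 2cf83c8, 40382f3, 61b4867, 8a54d90, d6ede5c, d89c3df}.
Common ancestors: {1fbd320, 8a54d90, d6ede5c, d89c3df}.
Among these, 8a54d90 is not an ancestor of any other common ancestor — it is the merge base.

8a54d90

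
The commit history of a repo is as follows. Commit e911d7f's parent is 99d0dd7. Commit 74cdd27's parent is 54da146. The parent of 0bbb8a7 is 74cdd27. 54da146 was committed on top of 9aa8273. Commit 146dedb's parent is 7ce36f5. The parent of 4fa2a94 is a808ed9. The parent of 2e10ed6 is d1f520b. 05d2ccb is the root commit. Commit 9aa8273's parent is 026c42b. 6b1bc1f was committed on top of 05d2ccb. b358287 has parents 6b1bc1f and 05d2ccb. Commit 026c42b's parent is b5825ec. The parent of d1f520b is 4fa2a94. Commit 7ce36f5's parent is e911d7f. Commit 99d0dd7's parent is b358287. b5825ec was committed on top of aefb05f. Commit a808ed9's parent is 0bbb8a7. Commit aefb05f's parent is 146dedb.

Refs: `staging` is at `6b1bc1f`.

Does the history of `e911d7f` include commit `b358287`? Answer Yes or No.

Ancestors of e911d7f (commits reachable by following parents): {05d2ccb, 6b1bc1f, 99d0dd7, b358287, e911d7f}.
b358287 is in that set, so it is an ancestor of e911d7f.

Yes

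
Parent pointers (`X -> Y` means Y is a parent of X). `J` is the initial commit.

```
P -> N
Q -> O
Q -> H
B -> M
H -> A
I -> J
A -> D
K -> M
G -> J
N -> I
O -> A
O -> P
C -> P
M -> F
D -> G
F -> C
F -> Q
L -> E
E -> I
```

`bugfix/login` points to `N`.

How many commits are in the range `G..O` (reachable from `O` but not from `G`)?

6

Reachable from O: {A, D, G, I, J, N, O, P}.
Reachable from G: {G, J}.
In O's history but not G's: {A, D, I, N, O, P} — 6 commits.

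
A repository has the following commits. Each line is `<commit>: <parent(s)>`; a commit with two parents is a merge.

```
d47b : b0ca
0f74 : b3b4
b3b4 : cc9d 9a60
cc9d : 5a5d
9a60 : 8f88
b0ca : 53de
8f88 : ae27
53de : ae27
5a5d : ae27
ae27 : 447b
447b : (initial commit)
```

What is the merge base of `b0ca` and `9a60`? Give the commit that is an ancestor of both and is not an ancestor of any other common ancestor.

ae27

Ancestors of b0ca: {447b, 53de, ae27, b0ca}.
Ancestors of 9a60: {447b, 8f88, 9a60, ae27}.
Common ancestors: {447b, ae27}.
Among these, ae27 is not an ancestor of any other common ancestor — it is the merge base.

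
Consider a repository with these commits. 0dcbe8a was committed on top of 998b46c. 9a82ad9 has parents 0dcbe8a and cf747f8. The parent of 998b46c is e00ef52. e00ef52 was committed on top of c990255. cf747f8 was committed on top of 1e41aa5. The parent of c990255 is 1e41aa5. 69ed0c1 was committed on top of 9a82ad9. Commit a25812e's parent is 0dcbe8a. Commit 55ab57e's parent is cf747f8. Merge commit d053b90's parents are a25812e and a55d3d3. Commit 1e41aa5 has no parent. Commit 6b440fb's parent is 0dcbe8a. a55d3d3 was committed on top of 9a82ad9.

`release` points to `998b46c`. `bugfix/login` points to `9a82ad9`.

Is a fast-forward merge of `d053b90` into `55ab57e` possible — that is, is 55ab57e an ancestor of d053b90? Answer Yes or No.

A fast-forward from 55ab57e to d053b90 is possible iff 55ab57e is an ancestor of d053b90.
Ancestors of d053b90: {0dcbe8a, 1e41aa5, 998b46c, 9a82ad9, a25812e, a55d3d3, c990255, cf747f8, d053b90, e00ef52}.
55ab57e is not among them, so fast-forward is not possible.

No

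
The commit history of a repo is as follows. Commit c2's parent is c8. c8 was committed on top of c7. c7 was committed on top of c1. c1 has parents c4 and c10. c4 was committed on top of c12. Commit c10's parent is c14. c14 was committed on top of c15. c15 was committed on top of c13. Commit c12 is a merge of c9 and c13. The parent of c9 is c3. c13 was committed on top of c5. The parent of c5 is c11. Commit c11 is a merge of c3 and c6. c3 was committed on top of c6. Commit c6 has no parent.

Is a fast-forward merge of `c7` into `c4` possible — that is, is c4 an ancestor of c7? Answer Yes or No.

A fast-forward from c4 to c7 is possible iff c4 is an ancestor of c7.
Ancestors of c7: {c1, c10, c11, c12, c13, c14, c15, c3, c4, c5, c6, c7, c9}.
c4 is among them, so fast-forward is possible.

Yes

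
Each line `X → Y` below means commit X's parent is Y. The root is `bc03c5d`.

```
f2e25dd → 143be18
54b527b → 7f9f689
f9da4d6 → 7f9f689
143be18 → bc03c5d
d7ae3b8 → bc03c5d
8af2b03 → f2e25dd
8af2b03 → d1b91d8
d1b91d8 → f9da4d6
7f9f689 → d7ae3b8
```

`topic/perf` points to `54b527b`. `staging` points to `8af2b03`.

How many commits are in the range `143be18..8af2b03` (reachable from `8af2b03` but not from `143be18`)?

Reachable from 8af2b03: {143be18, 7f9f689, 8af2b03, bc03c5d, d1b91d8, d7ae3b8, f2e25dd, f9da4d6}.
Reachable from 143be18: {143be18, bc03c5d}.
In 8af2b03's history but not 143be18's: {7f9f689, 8af2b03, d1b91d8, d7ae3b8, f2e25dd, f9da4d6} — 6 commits.

6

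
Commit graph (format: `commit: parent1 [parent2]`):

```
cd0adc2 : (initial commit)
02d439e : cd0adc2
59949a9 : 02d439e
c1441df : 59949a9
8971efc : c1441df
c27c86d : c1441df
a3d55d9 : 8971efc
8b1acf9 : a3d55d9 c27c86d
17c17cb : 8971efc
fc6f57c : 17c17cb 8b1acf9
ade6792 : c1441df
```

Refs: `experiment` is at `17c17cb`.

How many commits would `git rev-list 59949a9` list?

3

Walking parent pointers from 59949a9: reachable set = {02d439e, 59949a9, cd0adc2}.
That is 3 commits.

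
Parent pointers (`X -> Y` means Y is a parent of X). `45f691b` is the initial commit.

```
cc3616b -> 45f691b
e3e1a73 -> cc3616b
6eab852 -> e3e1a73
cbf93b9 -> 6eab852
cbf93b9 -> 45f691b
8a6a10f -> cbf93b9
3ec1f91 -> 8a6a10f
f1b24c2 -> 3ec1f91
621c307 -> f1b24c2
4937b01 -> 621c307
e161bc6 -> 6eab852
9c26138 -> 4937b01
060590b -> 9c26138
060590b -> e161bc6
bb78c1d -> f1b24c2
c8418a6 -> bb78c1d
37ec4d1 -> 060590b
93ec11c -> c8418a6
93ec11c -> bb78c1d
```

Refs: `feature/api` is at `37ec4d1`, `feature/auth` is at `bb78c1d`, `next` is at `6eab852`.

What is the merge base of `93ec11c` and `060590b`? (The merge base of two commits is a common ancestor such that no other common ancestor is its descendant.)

Ancestors of 93ec11c: {3ec1f91, 45f691b, 6eab852, 8a6a10f, 93ec11c, bb78c1d, c8418a6, cbf93b9, cc3616b, e3e1a73, f1b24c2}.
Ancestors of 060590b: {060590b, 3ec1f91, 45f691b, 4937b01, 621c307, 6eab852, 8a6a10f, 9c26138, cbf93b9, cc3616b, e161bc6, e3e1a73, f1b24c2}.
Common ancestors: {3ec1f91, 45f691b, 6eab852, 8a6a10f, cbf93b9, cc3616b, e3e1a73, f1b24c2}.
Among these, f1b24c2 is not an ancestor of any other common ancestor — it is the merge base.

f1b24c2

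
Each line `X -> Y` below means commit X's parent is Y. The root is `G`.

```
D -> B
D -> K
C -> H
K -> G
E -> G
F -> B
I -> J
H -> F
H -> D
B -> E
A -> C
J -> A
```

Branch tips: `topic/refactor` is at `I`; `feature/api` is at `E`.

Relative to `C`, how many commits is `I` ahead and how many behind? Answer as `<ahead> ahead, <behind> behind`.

3 ahead, 0 behind

Reachable from I: {A, B, C, D, E, F, G, H, I, J, K}.
Reachable from C: {B, C, D, E, F, G, H, K}.
Only in I's history (ahead): {A, I, J} — 3.
Only in C's history (behind): {} — 0.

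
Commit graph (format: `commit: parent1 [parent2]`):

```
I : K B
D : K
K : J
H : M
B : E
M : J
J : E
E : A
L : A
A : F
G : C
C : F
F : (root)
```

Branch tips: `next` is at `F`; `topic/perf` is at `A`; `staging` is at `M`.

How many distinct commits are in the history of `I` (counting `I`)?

7

Walking parent pointers from I: reachable set = {A, B, E, F, I, J, K}.
That is 7 commits.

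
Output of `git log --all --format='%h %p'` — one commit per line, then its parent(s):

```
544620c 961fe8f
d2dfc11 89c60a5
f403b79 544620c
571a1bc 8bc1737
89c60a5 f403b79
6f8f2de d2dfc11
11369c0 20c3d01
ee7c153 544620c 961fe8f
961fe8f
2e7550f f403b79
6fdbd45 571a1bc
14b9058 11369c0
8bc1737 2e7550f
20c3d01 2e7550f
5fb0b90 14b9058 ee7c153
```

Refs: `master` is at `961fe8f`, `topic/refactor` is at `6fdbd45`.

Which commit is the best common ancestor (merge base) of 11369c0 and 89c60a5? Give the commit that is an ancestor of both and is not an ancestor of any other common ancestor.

f403b79

Ancestors of 11369c0: {11369c0, 20c3d01, 2e7550f, 544620c, 961fe8f, f403b79}.
Ancestors of 89c60a5: {544620c, 89c60a5, 961fe8f, f403b79}.
Common ancestors: {544620c, 961fe8f, f403b79}.
Among these, f403b79 is not an ancestor of any other common ancestor — it is the merge base.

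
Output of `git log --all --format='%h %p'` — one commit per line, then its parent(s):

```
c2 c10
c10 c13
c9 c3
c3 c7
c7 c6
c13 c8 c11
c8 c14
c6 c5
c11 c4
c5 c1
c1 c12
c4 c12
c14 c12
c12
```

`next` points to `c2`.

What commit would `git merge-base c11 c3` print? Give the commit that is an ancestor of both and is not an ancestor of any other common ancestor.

Ancestors of c11: {c11, c12, c4}.
Ancestors of c3: {c1, c12, c3, c5, c6, c7}.
Common ancestors: {c12}.
The only common ancestor is c12, so it is the merge base.

c12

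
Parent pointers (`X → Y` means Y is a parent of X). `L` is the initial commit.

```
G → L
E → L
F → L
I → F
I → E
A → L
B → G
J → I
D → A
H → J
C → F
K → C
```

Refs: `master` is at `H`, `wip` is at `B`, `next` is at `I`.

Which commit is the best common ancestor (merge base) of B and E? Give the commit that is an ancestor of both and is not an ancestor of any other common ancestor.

Ancestors of B: {B, G, L}.
Ancestors of E: {E, L}.
Common ancestors: {L}.
The only common ancestor is L, so it is the merge base.

L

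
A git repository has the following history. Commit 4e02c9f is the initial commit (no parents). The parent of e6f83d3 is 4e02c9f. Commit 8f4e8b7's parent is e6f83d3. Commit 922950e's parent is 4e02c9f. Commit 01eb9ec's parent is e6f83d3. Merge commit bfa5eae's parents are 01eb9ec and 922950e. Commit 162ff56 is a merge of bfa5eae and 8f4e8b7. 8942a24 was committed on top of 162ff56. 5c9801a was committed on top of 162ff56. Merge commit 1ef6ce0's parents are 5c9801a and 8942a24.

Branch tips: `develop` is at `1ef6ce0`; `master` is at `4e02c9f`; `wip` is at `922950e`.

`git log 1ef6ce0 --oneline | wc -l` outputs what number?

Walking parent pointers from 1ef6ce0: reachable set = {01eb9ec, 162ff56, 1ef6ce0, 4e02c9f, 5c9801a, 8942a24, 8f4e8b7, 922950e, bfa5eae, e6f83d3}.
That is 10 commits.

10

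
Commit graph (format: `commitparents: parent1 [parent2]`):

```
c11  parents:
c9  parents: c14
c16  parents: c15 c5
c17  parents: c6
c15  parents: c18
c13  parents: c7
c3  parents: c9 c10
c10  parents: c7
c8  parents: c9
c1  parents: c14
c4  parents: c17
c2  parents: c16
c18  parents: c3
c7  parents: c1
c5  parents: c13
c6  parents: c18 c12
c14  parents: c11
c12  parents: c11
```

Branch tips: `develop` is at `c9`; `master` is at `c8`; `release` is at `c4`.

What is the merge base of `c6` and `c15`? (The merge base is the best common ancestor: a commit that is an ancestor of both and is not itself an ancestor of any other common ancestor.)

Ancestors of c6: {c1, c10, c11, c12, c14, c18, c3, c6, c7, c9}.
Ancestors of c15: {c1, c10, c11, c14, c15, c18, c3, c7, c9}.
Common ancestors: {c1, c10, c11, c14, c18, c3, c7, c9}.
Among these, c18 is not an ancestor of any other common ancestor — it is the merge base.

c18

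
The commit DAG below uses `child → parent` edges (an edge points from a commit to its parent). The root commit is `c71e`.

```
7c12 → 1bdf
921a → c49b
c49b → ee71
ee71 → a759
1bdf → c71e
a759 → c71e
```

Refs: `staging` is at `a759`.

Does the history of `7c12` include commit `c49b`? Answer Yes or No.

No

Ancestors of 7c12: {1bdf, 7c12, c71e}.
c49b is not in that set, so it is not an ancestor of 7c12.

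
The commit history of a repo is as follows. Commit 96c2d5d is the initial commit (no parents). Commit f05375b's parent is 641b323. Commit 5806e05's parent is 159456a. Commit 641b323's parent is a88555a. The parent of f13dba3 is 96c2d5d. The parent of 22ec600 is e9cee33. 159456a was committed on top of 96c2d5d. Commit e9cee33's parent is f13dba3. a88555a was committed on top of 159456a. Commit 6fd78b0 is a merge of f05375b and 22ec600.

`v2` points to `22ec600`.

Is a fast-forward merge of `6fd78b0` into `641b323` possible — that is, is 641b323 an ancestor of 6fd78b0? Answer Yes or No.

A fast-forward from 641b323 to 6fd78b0 is possible iff 641b323 is an ancestor of 6fd78b0.
Ancestors of 6fd78b0: {159456a, 22ec600, 641b323, 6fd78b0, 96c2d5d, a88555a, e9cee33, f05375b, f13dba3}.
641b323 is among them, so fast-forward is possible.

Yes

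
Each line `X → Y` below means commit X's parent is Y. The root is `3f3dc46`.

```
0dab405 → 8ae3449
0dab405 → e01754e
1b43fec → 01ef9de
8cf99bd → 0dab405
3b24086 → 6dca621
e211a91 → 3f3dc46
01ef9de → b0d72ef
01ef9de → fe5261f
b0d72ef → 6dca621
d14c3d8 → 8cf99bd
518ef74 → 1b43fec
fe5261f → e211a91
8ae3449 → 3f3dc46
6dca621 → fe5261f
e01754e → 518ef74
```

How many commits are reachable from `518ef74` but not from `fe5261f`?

Reachable from 518ef74: {01ef9de, 1b43fec, 3f3dc46, 518ef74, 6dca621, b0d72ef, e211a91, fe5261f}.
Reachable from fe5261f: {3f3dc46, e211a91, fe5261f}.
In 518ef74's history but not fe5261f's: {01ef9de, 1b43fec, 518ef74, 6dca621, b0d72ef} — 5 commits.

5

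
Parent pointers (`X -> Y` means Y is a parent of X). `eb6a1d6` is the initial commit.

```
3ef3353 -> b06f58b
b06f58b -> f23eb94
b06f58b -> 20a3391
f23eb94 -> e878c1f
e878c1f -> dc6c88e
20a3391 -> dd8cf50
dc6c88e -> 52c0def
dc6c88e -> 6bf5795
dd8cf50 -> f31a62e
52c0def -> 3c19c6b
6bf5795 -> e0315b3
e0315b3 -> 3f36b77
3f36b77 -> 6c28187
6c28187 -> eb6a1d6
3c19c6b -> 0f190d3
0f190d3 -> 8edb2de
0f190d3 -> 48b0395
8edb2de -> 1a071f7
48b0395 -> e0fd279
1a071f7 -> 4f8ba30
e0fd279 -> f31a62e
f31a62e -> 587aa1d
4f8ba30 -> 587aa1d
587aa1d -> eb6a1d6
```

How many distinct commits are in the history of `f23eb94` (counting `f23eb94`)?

18

Walking parent pointers from f23eb94: reachable set = {0f190d3, 1a071f7, 3c19c6b, 3f36b77, 48b0395, 4f8ba30, 52c0def, 587aa1d, 6bf5795, 6c28187, 8edb2de, dc6c88e, e0315b3, e0fd279, e878c1f, eb6a1d6, f23eb94, f31a62e}.
That is 18 commits.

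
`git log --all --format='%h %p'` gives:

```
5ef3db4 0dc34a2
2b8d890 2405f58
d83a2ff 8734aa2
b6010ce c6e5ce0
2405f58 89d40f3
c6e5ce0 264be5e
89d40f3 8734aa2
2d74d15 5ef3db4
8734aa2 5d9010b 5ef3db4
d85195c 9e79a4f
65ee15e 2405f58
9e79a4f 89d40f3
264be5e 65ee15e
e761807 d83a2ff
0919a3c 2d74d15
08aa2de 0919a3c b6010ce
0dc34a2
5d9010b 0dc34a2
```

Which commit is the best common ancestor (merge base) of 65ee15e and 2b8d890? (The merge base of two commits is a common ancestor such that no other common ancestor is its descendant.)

Ancestors of 65ee15e: {0dc34a2, 2405f58, 5d9010b, 5ef3db4, 65ee15e, 8734aa2, 89d40f3}.
Ancestors of 2b8d890: {0dc34a2, 2405f58, 2b8d890, 5d9010b, 5ef3db4, 8734aa2, 89d40f3}.
Common ancestors: {0dc34a2, 2405f58, 5d9010b, 5ef3db4, 8734aa2, 89d40f3}.
Among these, 2405f58 is not an ancestor of any other common ancestor — it is the merge base.

2405f58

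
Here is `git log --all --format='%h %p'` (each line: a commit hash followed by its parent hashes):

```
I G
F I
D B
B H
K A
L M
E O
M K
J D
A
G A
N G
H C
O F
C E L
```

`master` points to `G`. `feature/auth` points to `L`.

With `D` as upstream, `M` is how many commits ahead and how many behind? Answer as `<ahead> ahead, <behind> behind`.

0 ahead, 10 behind

Reachable from M: {A, K, M}.
Reachable from D: {A, B, C, D, E, F, G, H, I, K, L, M, O}.
Only in M's history (ahead): {} — 0.
Only in D's history (behind): {B, C, D, E, F, G, H, I, L, O} — 10.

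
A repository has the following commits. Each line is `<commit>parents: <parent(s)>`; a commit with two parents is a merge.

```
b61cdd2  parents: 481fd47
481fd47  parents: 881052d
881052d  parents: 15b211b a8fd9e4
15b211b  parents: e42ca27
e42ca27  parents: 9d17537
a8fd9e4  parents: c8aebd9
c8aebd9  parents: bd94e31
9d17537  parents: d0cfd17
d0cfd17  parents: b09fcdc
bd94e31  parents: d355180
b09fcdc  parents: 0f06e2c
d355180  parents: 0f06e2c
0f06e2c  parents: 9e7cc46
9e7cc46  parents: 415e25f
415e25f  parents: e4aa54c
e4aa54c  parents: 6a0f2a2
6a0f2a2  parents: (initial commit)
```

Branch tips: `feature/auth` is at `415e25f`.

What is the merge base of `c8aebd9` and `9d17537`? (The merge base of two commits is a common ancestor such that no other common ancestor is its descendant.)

Ancestors of c8aebd9: {0f06e2c, 415e25f, 6a0f2a2, 9e7cc46, bd94e31, c8aebd9, d355180, e4aa54c}.
Ancestors of 9d17537: {0f06e2c, 415e25f, 6a0f2a2, 9d17537, 9e7cc46, b09fcdc, d0cfd17, e4aa54c}.
Common ancestors: {0f06e2c, 415e25f, 6a0f2a2, 9e7cc46, e4aa54c}.
Among these, 0f06e2c is not an ancestor of any other common ancestor — it is the merge base.

0f06e2c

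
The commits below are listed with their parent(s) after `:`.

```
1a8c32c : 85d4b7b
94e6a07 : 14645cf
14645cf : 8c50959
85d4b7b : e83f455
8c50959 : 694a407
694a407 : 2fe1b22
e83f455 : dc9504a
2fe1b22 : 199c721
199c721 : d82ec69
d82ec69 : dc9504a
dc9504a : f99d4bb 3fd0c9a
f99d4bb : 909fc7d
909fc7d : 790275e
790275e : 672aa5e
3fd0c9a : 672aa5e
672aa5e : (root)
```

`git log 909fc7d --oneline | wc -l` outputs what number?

Walking parent pointers from 909fc7d: reachable set = {672aa5e, 790275e, 909fc7d}.
That is 3 commits.

3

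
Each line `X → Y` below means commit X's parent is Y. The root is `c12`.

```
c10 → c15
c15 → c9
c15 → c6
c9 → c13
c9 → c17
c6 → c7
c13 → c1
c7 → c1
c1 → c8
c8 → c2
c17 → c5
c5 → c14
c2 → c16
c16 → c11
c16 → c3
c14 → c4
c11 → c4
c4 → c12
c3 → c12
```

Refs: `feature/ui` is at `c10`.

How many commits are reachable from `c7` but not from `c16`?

Reachable from c7: {c1, c11, c12, c16, c2, c3, c4, c7, c8}.
Reachable from c16: {c11, c12, c16, c3, c4}.
In c7's history but not c16's: {c1, c2, c7, c8} — 4 commits.

4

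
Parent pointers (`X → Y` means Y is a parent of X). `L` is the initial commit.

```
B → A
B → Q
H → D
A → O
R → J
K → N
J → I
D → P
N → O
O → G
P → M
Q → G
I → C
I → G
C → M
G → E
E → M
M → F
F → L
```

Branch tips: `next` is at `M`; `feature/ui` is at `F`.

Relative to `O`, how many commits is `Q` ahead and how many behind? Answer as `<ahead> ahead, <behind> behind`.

1 ahead, 1 behind

Reachable from Q: {E, F, G, L, M, Q}.
Reachable from O: {E, F, G, L, M, O}.
Only in Q's history (ahead): {Q} — 1.
Only in O's history (behind): {O} — 1.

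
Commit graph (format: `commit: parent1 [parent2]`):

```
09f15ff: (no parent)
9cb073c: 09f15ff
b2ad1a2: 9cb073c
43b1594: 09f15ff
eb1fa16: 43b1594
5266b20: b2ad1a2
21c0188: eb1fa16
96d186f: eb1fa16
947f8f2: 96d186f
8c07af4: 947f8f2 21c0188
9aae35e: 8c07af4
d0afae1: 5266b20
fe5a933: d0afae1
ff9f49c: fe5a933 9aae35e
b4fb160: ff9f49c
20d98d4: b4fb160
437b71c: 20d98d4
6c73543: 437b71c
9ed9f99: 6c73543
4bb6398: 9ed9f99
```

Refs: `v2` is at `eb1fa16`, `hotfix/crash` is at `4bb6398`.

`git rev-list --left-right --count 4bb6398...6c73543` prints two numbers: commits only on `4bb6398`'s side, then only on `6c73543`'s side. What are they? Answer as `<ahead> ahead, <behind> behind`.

2 ahead, 0 behind

Reachable from 4bb6398: {09f15ff, 20d98d4, 21c0188, 437b71c, 43b1594, 4bb6398, 5266b20, 6c73543, 8c07af4, 947f8f2, 96d186f, 9aae35e, 9cb073c, 9ed9f99, b2ad1a2, b4fb160, d0afae1, eb1fa16, fe5a933, ff9f49c}.
Reachable from 6c73543: {09f15ff, 20d98d4, 21c0188, 437b71c, 43b1594, 5266b20, 6c73543, 8c07af4, 947f8f2, 96d186f, 9aae35e, 9cb073c, b2ad1a2, b4fb160, d0afae1, eb1fa16, fe5a933, ff9f49c}.
Only in 4bb6398's history (ahead): {4bb6398, 9ed9f99} — 2.
Only in 6c73543's history (behind): {} — 0.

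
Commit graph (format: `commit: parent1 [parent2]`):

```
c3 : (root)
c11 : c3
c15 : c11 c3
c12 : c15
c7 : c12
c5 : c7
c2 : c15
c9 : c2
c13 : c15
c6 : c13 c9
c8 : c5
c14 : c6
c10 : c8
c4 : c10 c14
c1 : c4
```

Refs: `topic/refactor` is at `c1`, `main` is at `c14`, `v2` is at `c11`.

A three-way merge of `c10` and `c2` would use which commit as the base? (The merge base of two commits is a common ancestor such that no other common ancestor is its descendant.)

c15

Ancestors of c10: {c10, c11, c12, c15, c3, c5, c7, c8}.
Ancestors of c2: {c11, c15, c2, c3}.
Common ancestors: {c11, c15, c3}.
Among these, c15 is not an ancestor of any other common ancestor — it is the merge base.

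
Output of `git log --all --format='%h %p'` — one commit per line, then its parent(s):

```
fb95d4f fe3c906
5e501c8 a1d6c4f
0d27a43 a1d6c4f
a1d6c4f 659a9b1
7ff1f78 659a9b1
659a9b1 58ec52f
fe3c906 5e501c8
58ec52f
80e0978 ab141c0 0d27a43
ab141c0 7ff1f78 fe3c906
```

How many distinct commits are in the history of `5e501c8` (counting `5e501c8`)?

4

Walking parent pointers from 5e501c8: reachable set = {58ec52f, 5e501c8, 659a9b1, a1d6c4f}.
That is 4 commits.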